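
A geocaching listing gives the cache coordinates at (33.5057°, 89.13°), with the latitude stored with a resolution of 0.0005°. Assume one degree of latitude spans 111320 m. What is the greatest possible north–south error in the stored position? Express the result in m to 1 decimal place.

With a 0.0005° grid the true value lies within half a step, ±0.0005°/2 = ±0.00025°, of the stored one.
Along the meridian that is 0.00025° × 111320 m/° = 27.83 m.

27.8 m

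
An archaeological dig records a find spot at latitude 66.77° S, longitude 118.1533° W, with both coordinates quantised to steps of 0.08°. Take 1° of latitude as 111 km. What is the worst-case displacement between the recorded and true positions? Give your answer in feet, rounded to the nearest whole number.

15659 feet

With a 0.08° grid the true value lies within half a step, ±0.08°/2 = ±0.04°, of the stored one.
Latitude error → 0.04 × 111000 = 4440 m along the meridian.
Longitude error → 0.04 × 111000 × cos 66.77° = 0.04 × 111000 × 0.3944 ≈ 1751.24 m.
The two errors are perpendicular, so the maximum displacement is √(4440² + 1751.24²) ≈ 4772.89 m.
Converting: 4772.89 m × 3.2808 ft/m ≈ 15659 ft.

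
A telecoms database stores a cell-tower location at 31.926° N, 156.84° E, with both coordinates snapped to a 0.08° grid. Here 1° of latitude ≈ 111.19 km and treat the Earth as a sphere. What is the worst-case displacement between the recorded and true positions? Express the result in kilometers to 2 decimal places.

5.83 kilometers

With a 0.08° grid the true value lies within half a step, ±0.08°/2 = ±0.04°, of the stored one.
Latitude error → 0.04 × 111190 = 4447.6 m along the meridian.
E–W at 31.926°: 0.04° × 111190 × cos 31.926° = 0.04 × 111190 × 0.8487 ≈ 3774.82 m.
Combining orthogonally: (4447.6² + 3774.82²)^½ ≈ 5833.56 m.
That is 5833.56 m = 5.8336 km.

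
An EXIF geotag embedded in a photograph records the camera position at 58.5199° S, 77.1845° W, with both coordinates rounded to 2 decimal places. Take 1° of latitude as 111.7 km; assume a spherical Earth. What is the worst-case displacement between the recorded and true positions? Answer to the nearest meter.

630 meters

Rounding to 2 decimal places leaves each coordinate within ±0.005° of the true value.
N–S: 0.005° × 111700 m/° = 558.5 m.
East–west component at 58.5199°: 0.005° × 111700 × cos 58.5199° ≈ 0.005 × 58330 ≈ 291.65 m.
The two errors are perpendicular, so the maximum displacement is √(558.5² + 291.65²) ≈ 630.065 m.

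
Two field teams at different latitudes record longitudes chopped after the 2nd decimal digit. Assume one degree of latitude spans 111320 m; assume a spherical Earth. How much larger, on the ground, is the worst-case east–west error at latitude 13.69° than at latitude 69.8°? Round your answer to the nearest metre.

697 metres

Truncating at 2 decimal places can drop up to a full unit in the last place, so the longitude may be off by as much as 0.01°.
At 13.69°: 0.01° × 111320 × cos 13.69° = 0.01 × 111320 × 0.9716 ≈ 1081.6 m.
Error at 69.8° = 0.01° × 111320 × cos 69.8° ≈ 1113.2 × 0.3453 = 384.39 m.
Difference: 1081.6 − 384.39 = 697.19 m.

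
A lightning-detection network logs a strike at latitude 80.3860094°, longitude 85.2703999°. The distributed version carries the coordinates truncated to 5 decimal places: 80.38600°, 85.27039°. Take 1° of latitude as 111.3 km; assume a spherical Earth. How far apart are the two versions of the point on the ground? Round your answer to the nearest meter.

1 meters

Δlat = 80.3860094 − 80.38600 = +0.0000094°; Δlon = 85.2703999 − 85.27039 = +0.0000099°.
North–south shift: 0.0000094 × 111300 = 1.04622 m.
East–west at this latitude: 0.0000099° × 111300 × cos 80.386° ≈ 0.0000099 × 18588.2 = 0.184023 m.
Hypotenuse of the two orthogonal shifts: √(1.04622² + 0.184023²) = 1.06228 m.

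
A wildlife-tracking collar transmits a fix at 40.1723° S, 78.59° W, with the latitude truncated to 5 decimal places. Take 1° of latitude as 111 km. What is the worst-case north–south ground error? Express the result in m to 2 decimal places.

1.11 m

Truncating at 5 decimal places can drop up to a full unit in the last place, so the latitude may be off by as much as 1e-05°.
So the N–S error is at most 1e-05 × 111000 = 1.11 m.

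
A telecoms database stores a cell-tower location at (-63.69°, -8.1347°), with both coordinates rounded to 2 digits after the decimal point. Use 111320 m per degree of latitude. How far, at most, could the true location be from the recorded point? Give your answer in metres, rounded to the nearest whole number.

Rounding to 2 decimal places leaves each coordinate within ±0.005° of the true value.
Latitude error → 0.005 × 111320 = 556.6 m along the meridian.
Longitude error → 0.005 × 111320 × cos 63.69° = 0.005 × 111320 × 0.4432 ≈ 246.701 m.
Combining orthogonally: (556.6² + 246.701²)^½ ≈ 608.822 m.

609 metres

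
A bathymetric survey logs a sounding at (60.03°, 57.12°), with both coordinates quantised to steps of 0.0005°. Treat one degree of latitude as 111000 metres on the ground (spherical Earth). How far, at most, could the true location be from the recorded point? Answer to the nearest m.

With a 0.0005° grid the true value lies within half a step, ±0.0005°/2 = ±0.00025°, of the stored one.
North–south component: 0.00025° × 111000 = 27.75 m.
East–west component at 60.03°: 0.00025° × 111000 × cos 60.03° ≈ 0.00025 × 55449.7 ≈ 13.8624 m.
Combining orthogonally: (27.75² + 13.8624²)^½ ≈ 31.0198 m.

31 m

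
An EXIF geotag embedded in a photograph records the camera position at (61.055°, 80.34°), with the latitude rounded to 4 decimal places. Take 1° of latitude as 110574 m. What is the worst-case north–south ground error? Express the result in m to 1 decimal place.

5.5 m

Rounding to 4 decimal places leaves the latitude within ±5e-05° of the true value.
Along the meridian that is 5e-05° × 110574 m/° = 5.5287 m.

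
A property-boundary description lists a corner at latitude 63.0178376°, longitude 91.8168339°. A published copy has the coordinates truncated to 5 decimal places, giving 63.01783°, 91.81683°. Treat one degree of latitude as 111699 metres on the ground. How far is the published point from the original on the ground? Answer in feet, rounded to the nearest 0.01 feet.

Δlat = 63.0178376 − 63.01783 = +0.0000076°; Δlon = 91.8168339 − 91.81683 = +0.0000039°.
North–south shift: 0.0000076 × 111699 = 0.848912 m.
East–west at this latitude: 0.0000039° × 111699 × cos 63.0178° ≈ 0.0000039 × 50679.3 = 0.197649 m.
Combined displacement = (0.848912² + 0.197649²)^½ ≈ 0.871618 m.
Converting: 0.871618 m × 3.2808 ft/m ≈ 2.8596 ft.

2.86 feet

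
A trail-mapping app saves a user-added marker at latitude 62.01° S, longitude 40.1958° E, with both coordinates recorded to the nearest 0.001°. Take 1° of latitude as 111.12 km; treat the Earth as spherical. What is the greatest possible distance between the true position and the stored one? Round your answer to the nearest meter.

61 meters

Rounding to 3 decimal places leaves each coordinate within ±0.0005° of the true value.
N–S: 0.0005° × 111120 m/° = 55.56 m.
E–W at 62.01°: 0.0005° × 111120 × cos 62.01° = 0.0005 × 111120 × 0.4693 ≈ 26.0753 m.
Combining orthogonally: (55.56² + 26.0753²)^½ ≈ 61.3745 m.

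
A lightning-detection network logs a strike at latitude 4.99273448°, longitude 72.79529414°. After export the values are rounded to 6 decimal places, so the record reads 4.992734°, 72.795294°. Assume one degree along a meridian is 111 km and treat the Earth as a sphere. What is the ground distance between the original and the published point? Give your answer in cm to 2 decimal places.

Δlat = 4.99273448 − 4.992734 = +0.00000048°; Δlon = 72.79529414 − 72.795294 = +0.00000014°.
North–south shift: 0.00000048 × 111000 = 0.05328 m.
East–west at this latitude: 0.00000014° × 111000 × cos 4.99273° ≈ 0.00000014 × 110579 = 0.015481 m.
Hypotenuse of the two orthogonal shifts: √(0.05328² + 0.015481²) = 0.0554835 m.
That is 0.0554835 m = 5.5484 cm.

5.55 cm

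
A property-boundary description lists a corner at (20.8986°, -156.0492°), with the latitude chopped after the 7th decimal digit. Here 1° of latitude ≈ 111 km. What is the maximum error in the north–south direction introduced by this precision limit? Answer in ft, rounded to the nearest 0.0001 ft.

Truncating at 7 decimal places can drop up to a full unit in the last place, so the latitude may be off by as much as 1e-07°.
Along the meridian that is 1e-07° × 111000 m/° = 0.0111 m.
Converting: 0.0111 m × 3.2808 ft/m ≈ 0.036417 ft.

0.0364 ft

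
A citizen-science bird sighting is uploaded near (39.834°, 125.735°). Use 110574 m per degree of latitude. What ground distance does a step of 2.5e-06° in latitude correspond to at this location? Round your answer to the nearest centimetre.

2.5e-06° × 110574 m/° = 0.276435 m.
That is 0.276435 m = 27.643 cm.

28 centimetres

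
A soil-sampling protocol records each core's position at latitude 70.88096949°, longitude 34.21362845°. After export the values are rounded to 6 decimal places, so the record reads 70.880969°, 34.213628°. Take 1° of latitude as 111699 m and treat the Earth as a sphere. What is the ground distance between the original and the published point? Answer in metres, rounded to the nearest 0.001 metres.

0.057 metres

The latitude changed by +0.00000049° and the longitude by +0.00000045°.
N–S: 0.00000049° × 111699 m/° = 0.0547325 m.
East–west at this latitude: 0.00000045° × 111699 × cos 70.881° ≈ 0.00000045 × 36585 = 0.0164632 m.
Hypotenuse of the two orthogonal shifts: √(0.0547325² + 0.0164632²) = 0.0571549 m.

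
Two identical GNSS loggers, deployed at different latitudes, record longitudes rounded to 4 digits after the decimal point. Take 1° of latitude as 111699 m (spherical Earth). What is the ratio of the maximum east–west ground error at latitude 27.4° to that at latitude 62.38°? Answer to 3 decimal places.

1.915

Rounding to 4 decimal places leaves the longitude within ±5e-05° of the true value.
At 27.4°: 5e-05° × 111699 × cos 27.4° = 5e-05 × 111699 × 0.8878 ≈ 4.9584 m.
At 62.38°: 5e-05° × 111699 × cos 62.38° = 5e-05 × 111699 × 0.4636 ≈ 2.5892 m.
The ratio reduces to cos 27.4° / cos 62.38° = 0.8878/0.4636 ≈ 1.9150.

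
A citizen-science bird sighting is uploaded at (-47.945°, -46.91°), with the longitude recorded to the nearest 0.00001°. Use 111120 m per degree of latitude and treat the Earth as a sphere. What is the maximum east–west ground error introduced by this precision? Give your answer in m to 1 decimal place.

0.4 m

Rounding to 5 decimal places leaves the longitude within ±5e-06° of the true value.
Parallels shrink by cos φ, so at 47.945° a degree of longitude is 111120 × 0.6698 ≈ 74433 m.
So at most 5e-06° × 74433 ≈ 0.372165 m east–west.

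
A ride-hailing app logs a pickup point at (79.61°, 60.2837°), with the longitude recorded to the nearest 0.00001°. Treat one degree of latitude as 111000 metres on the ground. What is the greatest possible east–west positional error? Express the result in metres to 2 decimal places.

0.10 metres

Rounding to 5 decimal places leaves the longitude within ±5e-06° of the true value.
One degree of longitude at 79.61° is 111000 × cos 79.61° ≈ 111000 × 0.1803 = 20018.6 m.
So at most 5e-06° × 20018.6 ≈ 0.100093 m east–west.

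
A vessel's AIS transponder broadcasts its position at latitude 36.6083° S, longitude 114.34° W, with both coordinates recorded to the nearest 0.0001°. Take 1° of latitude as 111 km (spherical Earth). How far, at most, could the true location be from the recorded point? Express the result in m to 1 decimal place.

7.1 m

Rounding to 4 decimal places leaves each coordinate within ±5e-05° of the true value.
Latitude error → 5e-05 × 111000 = 5.55 m along the meridian.
East–west component at 36.6083°: 5e-05° × 111000 × cos 36.6083° ≈ 5e-05 × 89103.2 ≈ 4.45516 m.
The two errors are perpendicular, so the maximum displacement is √(5.55² + 4.45516²) ≈ 7.11695 m.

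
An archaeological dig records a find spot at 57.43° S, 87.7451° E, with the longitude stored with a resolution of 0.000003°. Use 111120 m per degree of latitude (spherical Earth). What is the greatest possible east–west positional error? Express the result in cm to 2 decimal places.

With a 0.000003° grid the true value lies within half a step, ±0.000003°/2 = ±1.5e-06°, of the stored one.
One degree of longitude at 57.43° is 111120 × cos 57.43° ≈ 111120 × 0.5383 = 59819.2 m.
Maximum E–W displacement: 1.5e-06 × 59819.2 = 0.0897288 m.
That is 0.0897288 m = 8.9729 cm.

8.97 cm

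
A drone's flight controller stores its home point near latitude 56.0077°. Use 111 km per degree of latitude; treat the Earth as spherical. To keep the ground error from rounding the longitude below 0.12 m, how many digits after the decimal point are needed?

At 56.0077° one degree of longitude covers 111000 × cos 56.0077° ≈ 111000 × 0.5591 ≈ 62058 m.
With N decimal places the half-ulp bound is 0.5·10⁻ᴺ°, or 0.5·10⁻ᴺ × 62058 m on the ground.
Setting 31029 × 10⁻ᴺ ≤ 0.12 gives 10ᴺ ≥ 2.586e+05, i.e. N ≥ 5.41.
At 5 places the error can reach 0.31 m, but 6 places keeps it to 0.031 m.

6 decimal places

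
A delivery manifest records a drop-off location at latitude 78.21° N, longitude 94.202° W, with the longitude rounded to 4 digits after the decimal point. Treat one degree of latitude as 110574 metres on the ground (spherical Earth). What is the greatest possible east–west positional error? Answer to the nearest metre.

Rounding to 4 decimal places leaves the longitude within ±5e-05° of the true value.
Parallels shrink by cos φ, so at 78.21° a degree of longitude is 110574 × 0.2043 ≈ 22593.1 m.
Maximum E–W displacement: 5e-05 × 22593.1 = 1.12965 m.

1 metres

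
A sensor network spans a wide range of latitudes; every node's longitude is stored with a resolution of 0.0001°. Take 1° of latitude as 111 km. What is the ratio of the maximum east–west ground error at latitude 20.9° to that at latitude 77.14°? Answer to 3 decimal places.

With a 0.0001° grid the true value lies within half a step, ±0.0001°/2 = ±5e-05°, of the stored one.
Error at 20.9° = 5e-05° × 111000 × cos 20.9° ≈ 5.55 × 0.9342 = 5.1848 m.
At 77.14°: 5e-05° × 111000 × cos 77.14° = 5e-05 × 111000 × 0.2226 ≈ 1.2353 m.
The ratio reduces to cos 20.9° / cos 77.14° = 0.9342/0.2226 ≈ 4.1974.

4.197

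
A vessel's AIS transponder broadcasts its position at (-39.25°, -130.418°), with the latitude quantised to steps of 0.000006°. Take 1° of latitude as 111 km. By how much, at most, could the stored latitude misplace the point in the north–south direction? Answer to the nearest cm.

33 cm

With a 0.000006° grid the true value lies within half a step, ±0.000006°/2 = ±3e-06°, of the stored one.
Along the meridian that is 3e-06° × 111000 m/° = 0.333 m.
That is 0.333 m = 33.3 cm.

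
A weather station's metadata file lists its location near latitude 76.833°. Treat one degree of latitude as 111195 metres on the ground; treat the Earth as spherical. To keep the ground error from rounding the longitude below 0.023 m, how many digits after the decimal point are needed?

At 76.833° one degree of longitude covers 111195 × cos 76.833° ≈ 111195 × 0.2278 ≈ 25329.1 m.
N decimal places → at most half a unit in the last place, 0.5 × 10⁻ᴺ° = 25329.1/2 × 10⁻ᴺ m.
Need 0.5 × 25329.1 × 10⁻ᴺ ≤ 0.023 → 10⁻ᴺ ≤ 1.816e-06, so N ≥ 5.74.
So 6 decimal places suffice (0.0127 m); 5 would allow up to 0.127 m.

6 decimal places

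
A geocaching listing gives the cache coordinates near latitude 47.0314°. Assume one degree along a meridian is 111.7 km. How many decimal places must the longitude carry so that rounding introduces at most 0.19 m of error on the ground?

6

At 47.0314° one degree of longitude covers 111700 × cos 47.0314° ≈ 111700 × 0.6816 ≈ 76134.4 m.
Rounding to N decimal places gives at most 0.5 × 10⁻ᴺ degrees of error, i.e. 0.5 × 10⁻ᴺ × 76134.4 m.
Need 0.5 × 76134.4 × 10⁻ᴺ ≤ 0.19 → 10⁻ᴺ ≤ 4.991e-06, so N ≥ 5.30.
So 6 decimal places suffice (0.0381 m); 5 would allow up to 0.381 m.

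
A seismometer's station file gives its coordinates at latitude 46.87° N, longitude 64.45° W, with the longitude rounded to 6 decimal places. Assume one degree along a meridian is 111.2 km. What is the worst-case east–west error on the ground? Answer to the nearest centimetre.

4 centimetres

Rounding to 6 decimal places leaves the longitude within ±5e-07° of the true value.
Parallels shrink by cos φ, so at 46.87° a degree of longitude is 111200 × 0.6837 ≈ 76022.5 m.
So at most 5e-07° × 76022.5 ≈ 0.0380113 m east–west.
That is 0.0380113 m = 3.8011 cm.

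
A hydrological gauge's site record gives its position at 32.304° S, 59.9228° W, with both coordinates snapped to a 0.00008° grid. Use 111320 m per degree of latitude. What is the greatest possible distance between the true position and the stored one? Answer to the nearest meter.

With a 0.00008° grid the true value lies within half a step, ±0.00008°/2 = ±4e-05°, of the stored one.
Latitude error → 4e-05 × 111320 = 4.4528 m along the meridian.
Longitude error → 4e-05 × 111320 × cos 32.304° = 4e-05 × 111320 × 0.8452 ≈ 3.76362 m.
Combining orthogonally: (4.4528² + 3.76362²)^½ ≈ 5.83029 m.

6 meters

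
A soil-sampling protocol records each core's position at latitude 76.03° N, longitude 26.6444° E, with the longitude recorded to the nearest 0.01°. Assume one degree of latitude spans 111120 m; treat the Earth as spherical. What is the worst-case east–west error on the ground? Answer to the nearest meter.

134 meters

Rounding to 2 decimal places leaves the longitude within ±0.005° of the true value.
At latitude 76.03° a degree of longitude spans 111120 m × cos 76.03° = 111120 × 0.2414 ≈ 26825.9 m.
So at most 0.005° × 26825.9 ≈ 134.13 m east–west.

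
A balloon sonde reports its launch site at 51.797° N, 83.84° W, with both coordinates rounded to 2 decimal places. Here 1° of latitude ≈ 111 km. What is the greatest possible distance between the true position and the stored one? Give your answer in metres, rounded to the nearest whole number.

653 metres

Rounding to 2 decimal places leaves each coordinate within ±0.005° of the true value.
Latitude error → 0.005 × 111000 = 555 m along the meridian.
Longitude error → 0.005 × 111000 × cos 51.797° = 0.005 × 111000 × 0.6184 ≈ 343.239 m.
The two errors are perpendicular, so the maximum displacement is √(555² + 343.239²) ≈ 652.563 m.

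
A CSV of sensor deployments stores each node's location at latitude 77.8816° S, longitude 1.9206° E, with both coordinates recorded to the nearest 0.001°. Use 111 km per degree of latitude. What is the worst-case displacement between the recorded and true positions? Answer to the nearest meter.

Rounding to 3 decimal places leaves each coordinate within ±0.0005° of the true value.
N–S: 0.0005° × 111000 m/° = 55.5 m.
E–W at 77.8816°: 0.0005° × 111000 × cos 77.8816° = 0.0005 × 111000 × 0.2099 ≈ 11.6513 m.
Worst case both components are at the extreme and orthogonal: √(55.5² + 11.6513²) ≈ 56.7098 m.

57 meters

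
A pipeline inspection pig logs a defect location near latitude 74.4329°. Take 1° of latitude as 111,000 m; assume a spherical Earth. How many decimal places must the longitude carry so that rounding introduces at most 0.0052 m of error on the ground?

7 decimal places

At 74.4329° one degree of longitude covers 111000 × cos 74.4329° ≈ 111000 × 0.2684 ≈ 29788.7 m.
Rounding to N decimal places gives at most 0.5 × 10⁻ᴺ degrees of error, i.e. 0.5 × 10⁻ᴺ × 29788.7 m.
Setting 14894.4 × 10⁻ᴺ ≤ 0.0052 gives 10ᴺ ≥ 2.864e+06, i.e. N ≥ 6.46.
N = 6 would give 0.0149 m (too coarse); N = 7 gives 0.00149 m ≤ 0.0052 m.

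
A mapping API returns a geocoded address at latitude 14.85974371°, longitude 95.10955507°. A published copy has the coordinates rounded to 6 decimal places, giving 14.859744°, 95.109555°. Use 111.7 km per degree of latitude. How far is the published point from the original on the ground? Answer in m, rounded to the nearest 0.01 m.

The latitude changed by -0.00000029° and the longitude by +0.00000007°.
N–S: -0.00000029° × 111700 m/° = -0.032393 m.
East–west at this latitude: 0.00000007° × 111700 × cos 14.8597° ≈ 0.00000007 × 107964 = 0.00755751 m.
Combined displacement = (0.032393² + 0.00755751²)^½ ≈ 0.0332629 m.

0.03 m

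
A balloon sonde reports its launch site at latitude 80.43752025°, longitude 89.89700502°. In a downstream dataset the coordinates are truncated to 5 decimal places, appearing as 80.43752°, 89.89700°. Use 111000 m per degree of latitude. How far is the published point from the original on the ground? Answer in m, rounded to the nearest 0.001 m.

0.097 m

The latitude changed by +0.00000025° and the longitude by +0.00000502°.
N–S: 0.00000025° × 111000 m/° = 0.02775 m.
E–W at 80.4375°: 0.00000502° × 111000 × cos 80.4375° = 0.00000502 × 111000 × 0.1661 ≈ 0.0925671 m.
Distance: √(0.02775² + 0.0925671²) ≈ 0.0966371 m.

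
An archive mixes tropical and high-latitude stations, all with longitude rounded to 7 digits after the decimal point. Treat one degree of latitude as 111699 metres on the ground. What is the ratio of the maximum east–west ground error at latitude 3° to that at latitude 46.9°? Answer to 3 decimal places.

1.462

Rounding to 7 decimal places leaves the longitude within ±5e-08° of the true value.
At 3°: 5e-08° × 111699 × cos 3° = 5e-08 × 111699 × 0.9986 ≈ 0.0055773 m.
At 46.9°: 5e-08° × 111699 × cos 46.9° = 5e-08 × 111699 × 0.6833 ≈ 0.003816 m.
The ratio reduces to cos 3° / cos 46.9° = 0.9986/0.6833 ≈ 1.4615.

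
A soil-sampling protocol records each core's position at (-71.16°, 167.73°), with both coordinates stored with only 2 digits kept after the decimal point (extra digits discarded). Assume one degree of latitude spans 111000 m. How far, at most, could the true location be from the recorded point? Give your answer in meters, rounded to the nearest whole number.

Truncating at 2 decimal places can drop up to a full unit in the last place, so each coordinate may be off by as much as 0.01°.
Latitude error → 0.01 × 111000 = 1110 m along the meridian.
E–W at 71.16°: 0.01° × 111000 × cos 71.16° = 0.01 × 111000 × 0.3229 ≈ 358.448 m.
Combining orthogonally: (1110² + 358.448²)^½ ≈ 1166.44 m.

1166 meters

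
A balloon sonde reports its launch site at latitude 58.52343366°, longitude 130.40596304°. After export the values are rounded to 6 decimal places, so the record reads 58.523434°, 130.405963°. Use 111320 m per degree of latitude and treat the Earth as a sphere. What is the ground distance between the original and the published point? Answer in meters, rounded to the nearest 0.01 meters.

The latitude changed by -0.00000034° and the longitude by +0.00000004°.
North–south shift: -0.00000034 × 111320 = -0.0378488 m.
E–W at 58.5234°: 0.00000004° × 111320 × cos 58.5234° = 0.00000004 × 111320 × 0.5221 ≈ 0.00232503 m.
Combined displacement = (0.0378488² + 0.00232503²)^½ ≈ 0.0379201 m.

0.04 meters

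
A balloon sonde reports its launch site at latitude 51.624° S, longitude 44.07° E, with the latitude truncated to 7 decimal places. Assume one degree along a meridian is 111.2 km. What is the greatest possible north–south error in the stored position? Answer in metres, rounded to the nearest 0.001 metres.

0.011 metres

Truncating at 7 decimal places can drop up to a full unit in the last place, so the latitude may be off by as much as 1e-07°.
So the N–S error is at most 1e-07 × 111200 = 0.01112 m.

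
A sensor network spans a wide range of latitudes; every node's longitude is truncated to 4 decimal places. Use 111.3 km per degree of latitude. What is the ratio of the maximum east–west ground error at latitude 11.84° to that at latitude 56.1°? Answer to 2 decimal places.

1.75

Truncating at 4 decimal places can drop up to a full unit in the last place, so the longitude may be off by as much as 0.0001°.
At 11.84°: 0.0001° × 111300 × cos 11.84° = 0.0001 × 111300 × 0.9787 ≈ 10.893 m.
At 56.1°: 0.0001° × 111300 × cos 56.1° = 0.0001 × 111300 × 0.5577 ≈ 6.2077 m.
The ratio reduces to cos 11.84° / cos 56.1° = 0.9787/0.5577 ≈ 1.7548.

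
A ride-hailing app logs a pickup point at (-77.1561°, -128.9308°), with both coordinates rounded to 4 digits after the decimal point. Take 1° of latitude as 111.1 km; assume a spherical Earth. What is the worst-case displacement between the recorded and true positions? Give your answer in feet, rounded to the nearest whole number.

19 feet

Rounding to 4 decimal places leaves each coordinate within ±5e-05° of the true value.
North–south component: 5e-05° × 111100 = 5.555 m.
Longitude error → 5e-05 × 111100 × cos 77.1561° = 5e-05 × 111100 × 0.2223 ≈ 1.23485 m.
The two errors are perpendicular, so the maximum displacement is √(5.555² + 1.23485²) ≈ 5.6906 m.
Converting: 5.6906 m × 3.2808 ft/m ≈ 18.67 ft.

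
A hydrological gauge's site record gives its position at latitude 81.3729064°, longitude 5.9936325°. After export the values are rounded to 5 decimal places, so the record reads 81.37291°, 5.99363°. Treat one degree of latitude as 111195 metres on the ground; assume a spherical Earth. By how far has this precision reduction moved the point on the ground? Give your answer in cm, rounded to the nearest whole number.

The latitude changed by -0.0000036° and the longitude by +0.0000025°.
North–south shift: -0.0000036 × 111195 = -0.400302 m.
E–W at 81.3729°: 0.0000025° × 111195 × cos 81.3729° = 0.0000025 × 111195 × 0.1500 ≈ 0.0416989 m.
Distance: √(0.400302² + 0.0416989²) ≈ 0.402468 m.
That is 0.402468 m = 40.247 cm.

40 cm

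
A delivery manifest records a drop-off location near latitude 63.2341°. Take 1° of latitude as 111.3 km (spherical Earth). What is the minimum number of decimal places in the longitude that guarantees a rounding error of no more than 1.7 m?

5

At 63.2341° one degree of longitude covers 111300 × cos 63.2341° ≈ 111300 × 0.4503 ≈ 50123.5 m.
Rounding to N decimal places gives at most 0.5 × 10⁻ᴺ degrees of error, i.e. 0.5 × 10⁻ᴺ × 50123.5 m.
Setting 25061.8 × 10⁻ᴺ ≤ 1.7 gives 10ᴺ ≥ 1.474e+04, i.e. N ≥ 4.17.
So 5 decimal places suffice (0.251 m); 4 would allow up to 2.51 m.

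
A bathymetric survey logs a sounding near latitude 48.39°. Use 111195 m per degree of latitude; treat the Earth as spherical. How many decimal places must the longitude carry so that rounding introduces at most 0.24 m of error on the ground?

At 48.39° one degree of longitude covers 111195 × cos 48.39° ≈ 111195 × 0.6641 ≈ 73839.8 m.
N decimal places → at most half a unit in the last place, 0.5 × 10⁻ᴺ° = 73839.8/2 × 10⁻ᴺ m.
Need 0.5 × 73839.8 × 10⁻ᴺ ≤ 0.24 → 10⁻ᴺ ≤ 6.501e-06, so N ≥ 5.19.
At 5 places the error can reach 0.369 m, but 6 places keeps it to 0.0369 m.

6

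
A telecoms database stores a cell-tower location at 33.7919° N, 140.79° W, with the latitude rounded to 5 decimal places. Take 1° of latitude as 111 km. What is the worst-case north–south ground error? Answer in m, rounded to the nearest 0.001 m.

Rounding to 5 decimal places leaves the latitude within ±5e-06° of the true value.
Along the meridian that is 5e-06° × 111000 m/° = 0.555 m.

0.555 m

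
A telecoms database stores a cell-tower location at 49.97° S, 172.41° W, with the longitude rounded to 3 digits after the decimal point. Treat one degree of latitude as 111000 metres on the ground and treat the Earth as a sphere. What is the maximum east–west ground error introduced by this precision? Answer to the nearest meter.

36 meters

Rounding to 3 decimal places leaves the longitude within ±0.0005° of the true value.
Parallels shrink by cos φ, so at 49.97° a degree of longitude is 111000 × 0.6432 ≈ 71393.9 m.
East–west error: 0.0005° × 71393.9 m/° ≈ 35.697 m.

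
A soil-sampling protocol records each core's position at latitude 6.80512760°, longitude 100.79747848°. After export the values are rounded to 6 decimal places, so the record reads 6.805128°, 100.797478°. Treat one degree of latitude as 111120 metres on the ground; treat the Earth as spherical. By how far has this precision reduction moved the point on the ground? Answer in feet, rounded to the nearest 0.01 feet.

0.23 feet

The latitude changed by -0.00000040° and the longitude by +0.00000048°.
N–S: -0.00000040° × 111120 m/° = -0.044448 m.
East–west at this latitude: 0.00000048° × 111120 × cos 6.80513° ≈ 0.00000048 × 110337 = 0.0529618 m.
Combined displacement = (0.044448² + 0.0529618²)^½ ≈ 0.0691417 m.
Converting: 0.0691417 m × 3.2808 ft/m ≈ 0.22684 ft.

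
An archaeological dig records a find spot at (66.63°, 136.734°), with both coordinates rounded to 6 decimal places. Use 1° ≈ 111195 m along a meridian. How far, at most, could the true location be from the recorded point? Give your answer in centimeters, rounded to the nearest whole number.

Rounding to 6 decimal places leaves each coordinate within ±5e-07° of the true value.
N–S: 5e-07° × 111195 m/° = 0.0555975 m.
E–W at 66.63°: 5e-07° × 111195 × cos 66.63° = 5e-07 × 111195 × 0.3967 ≈ 0.0220537 m.
The two errors are perpendicular, so the maximum displacement is √(0.0555975² + 0.0220537²) ≈ 0.0598118 m.
That is 0.0598118 m = 5.9812 cm.

6 centimeters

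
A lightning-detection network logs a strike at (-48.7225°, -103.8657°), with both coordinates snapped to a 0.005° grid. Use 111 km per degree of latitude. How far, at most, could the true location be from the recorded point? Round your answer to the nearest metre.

332 metres

With a 0.005° grid the true value lies within half a step, ±0.005°/2 = ±0.0025°, of the stored one.
Latitude error → 0.0025 × 111000 = 277.5 m along the meridian.
E–W at 48.7225°: 0.0025° × 111000 × cos 48.7225° = 0.0025 × 111000 × 0.6597 ≈ 183.069 m.
Combining orthogonally: (277.5² + 183.069²)^½ ≈ 332.446 m.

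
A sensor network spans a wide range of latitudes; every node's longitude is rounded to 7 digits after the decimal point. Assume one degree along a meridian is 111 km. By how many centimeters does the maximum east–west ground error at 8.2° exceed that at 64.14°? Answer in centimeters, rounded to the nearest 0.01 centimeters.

Rounding to 7 decimal places leaves the longitude within ±5e-08° of the true value.
At 8.2°: 5e-08° × 111000 × cos 8.2° = 5e-08 × 111000 × 0.9898 ≈ 0.0054933 m.
At 64.14°: 5e-08° × 111000 × cos 64.14° = 5e-08 × 111000 × 0.4362 ≈ 0.0024208 m.
Difference: 0.0054933 − 0.0024208 = 0.0030725 m.
That is 0.00307249 m = 0.30725 cm.

0.31 centimeters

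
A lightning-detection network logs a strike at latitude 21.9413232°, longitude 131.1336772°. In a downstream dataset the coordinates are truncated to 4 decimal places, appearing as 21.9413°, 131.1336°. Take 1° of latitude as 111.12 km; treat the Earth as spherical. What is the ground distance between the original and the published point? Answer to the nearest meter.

8 meters

The latitude changed by +0.0000232° and the longitude by +0.0000772°.
N–S: 0.0000232° × 111120 m/° = 2.57798 m.
E–W at 21.9413°: 0.0000772° × 111120 × cos 21.9413° = 0.0000772 × 111120 × 0.9276 ≈ 7.9571 m.
Distance: √(2.57798² + 7.9571²) ≈ 8.3643 m.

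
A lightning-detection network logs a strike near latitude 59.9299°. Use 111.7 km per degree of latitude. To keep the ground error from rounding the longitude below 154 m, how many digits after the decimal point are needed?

At 59.9299° one degree of longitude covers 111700 × cos 59.9299° ≈ 111700 × 0.5011 ≈ 55968.3 m.
Rounding to N decimal places gives at most 0.5 × 10⁻ᴺ degrees of error, i.e. 0.5 × 10⁻ᴺ × 55968.3 m.
Need 0.5 × 55968.3 × 10⁻ᴺ ≤ 154 → 10⁻ᴺ ≤ 5.503e-03, so N ≥ 2.26.
So 3 decimal places suffice (28 m); 2 would allow up to 280 m.

3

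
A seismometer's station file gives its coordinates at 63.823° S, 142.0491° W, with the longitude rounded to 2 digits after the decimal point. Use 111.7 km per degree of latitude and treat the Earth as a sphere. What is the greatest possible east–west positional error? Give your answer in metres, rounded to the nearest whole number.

246 metres

Rounding to 2 decimal places leaves the longitude within ±0.005° of the true value.
At latitude 63.823° a degree of longitude spans 111700 m × cos 63.823° = 111700 × 0.4411 ≈ 49276 m.
So at most 0.005° × 49276 ≈ 246.38 m east–west.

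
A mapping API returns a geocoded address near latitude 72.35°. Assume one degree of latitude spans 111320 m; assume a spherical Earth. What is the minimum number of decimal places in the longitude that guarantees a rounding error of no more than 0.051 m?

At 72.35° one degree of longitude covers 111320 × cos 72.35° ≈ 111320 × 0.3032 ≈ 33752.4 m.
Rounding to N decimal places gives at most 0.5 × 10⁻ᴺ degrees of error, i.e. 0.5 × 10⁻ᴺ × 33752.4 m.
Setting 16876.2 × 10⁻ᴺ ≤ 0.051 gives 10ᴺ ≥ 3.309e+05, i.e. N ≥ 5.52.
So 6 decimal places suffice (0.0169 m); 5 would allow up to 0.169 m.

6 decimal places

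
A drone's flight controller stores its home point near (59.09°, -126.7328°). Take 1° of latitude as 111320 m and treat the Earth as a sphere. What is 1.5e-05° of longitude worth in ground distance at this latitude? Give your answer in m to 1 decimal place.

0.9 m

One degree of longitude here spans 111320 × cos 59.09° = 111320 × 0.5137 ≈ 57184.1 m; 1.5e-05° of that is 0.857761 m.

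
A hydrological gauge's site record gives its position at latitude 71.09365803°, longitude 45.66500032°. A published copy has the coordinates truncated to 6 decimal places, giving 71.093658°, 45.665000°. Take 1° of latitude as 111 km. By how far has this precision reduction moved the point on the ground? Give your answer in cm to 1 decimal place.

1.2 cm

Δlat = 71.09365803 − 71.093658 = +0.00000003°; Δlon = 45.66500032 − 45.665000 = +0.00000032°.
North–south shift: 0.00000003 × 111000 = 0.00333 m.
E–W at 71.0937°: 0.00000032° × 111000 × cos 71.0937° = 0.00000032 × 111000 × 0.3240 ≈ 0.0115093 m.
Distance: √(0.00333² + 0.0115093²) ≈ 0.0119813 m.
That is 0.0119813 m = 1.1981 cm.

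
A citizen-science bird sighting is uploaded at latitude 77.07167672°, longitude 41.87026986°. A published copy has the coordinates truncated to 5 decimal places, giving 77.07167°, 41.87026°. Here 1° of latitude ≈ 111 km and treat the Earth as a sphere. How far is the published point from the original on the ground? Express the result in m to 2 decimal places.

The latitude changed by +0.00000672° and the longitude by +0.00000986°.
North–south shift: 0.00000672 × 111000 = 0.74592 m.
E–W at 77.0717°: 0.00000986° × 111000 × cos 77.0717° = 0.00000986 × 111000 × 0.2237 ≈ 0.244866 m.
Distance: √(0.74592² + 0.244866²) ≈ 0.785083 m.

0.79 m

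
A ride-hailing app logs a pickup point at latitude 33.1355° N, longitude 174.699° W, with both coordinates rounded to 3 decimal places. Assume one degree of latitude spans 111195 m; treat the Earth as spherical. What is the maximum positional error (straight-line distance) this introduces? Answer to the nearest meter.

Rounding to 3 decimal places leaves each coordinate within ±0.0005° of the true value.
N–S: 0.0005° × 111195 m/° = 55.5975 m.
East–west component at 33.1355°: 0.0005° × 111195 × cos 33.1355° ≈ 0.0005 × 93112.5 ≈ 46.5562 m.
Combining orthogonally: (55.5975² + 46.5562²)^½ ≈ 72.516 m.

73 meters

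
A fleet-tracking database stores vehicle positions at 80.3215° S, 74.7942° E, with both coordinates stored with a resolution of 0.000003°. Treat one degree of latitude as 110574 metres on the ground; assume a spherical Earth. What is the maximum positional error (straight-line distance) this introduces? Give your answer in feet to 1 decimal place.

With a 0.000003° grid the true value lies within half a step, ±0.000003°/2 = ±1.5e-06°, of the stored one.
Latitude error → 1.5e-06 × 110574 = 0.165861 m along the meridian.
Longitude error → 1.5e-06 × 110574 × cos 80.3215° = 1.5e-06 × 110574 × 0.1681 ≈ 0.0278845 m.
Worst case both components are at the extreme and orthogonal: √(0.165861² + 0.0278845²) ≈ 0.168189 m.
Converting: 0.168189 m × 3.2808 ft/m ≈ 0.5518 ft.

0.6 feet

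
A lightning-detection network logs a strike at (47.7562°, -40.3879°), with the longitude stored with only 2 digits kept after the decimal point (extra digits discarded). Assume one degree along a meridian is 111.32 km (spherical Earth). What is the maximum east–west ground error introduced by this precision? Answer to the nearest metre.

748 metres

Truncating at 2 decimal places can drop up to a full unit in the last place, so the longitude may be off by as much as 0.01°.
Parallels shrink by cos φ, so at 47.7562° a degree of longitude is 111320 × 0.6723 ≈ 74839 m.
Maximum E–W displacement: 0.01 × 74839 = 748.39 m.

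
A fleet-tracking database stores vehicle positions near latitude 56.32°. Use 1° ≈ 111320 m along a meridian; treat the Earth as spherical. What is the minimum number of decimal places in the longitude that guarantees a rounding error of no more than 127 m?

At 56.32° one degree of longitude covers 111320 × cos 56.32° ≈ 111320 × 0.5546 ≈ 61732.9 m.
N decimal places → at most half a unit in the last place, 0.5 × 10⁻ᴺ° = 61732.9/2 × 10⁻ᴺ m.
Need 0.5 × 61732.9 × 10⁻ᴺ ≤ 127 → 10⁻ᴺ ≤ 4.114e-03, so N ≥ 2.39.
N = 2 would give 309 m (too coarse); N = 3 gives 30.9 m ≤ 127 m.

3 decimal places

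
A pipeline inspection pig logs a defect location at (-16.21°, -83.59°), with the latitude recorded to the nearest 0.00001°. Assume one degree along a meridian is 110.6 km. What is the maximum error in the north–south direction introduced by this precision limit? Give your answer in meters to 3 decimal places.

0.553 meters

Rounding to 5 decimal places leaves the latitude within ±5e-06° of the true value.
So the N–S error is at most 5e-06 × 110600 = 0.553 m.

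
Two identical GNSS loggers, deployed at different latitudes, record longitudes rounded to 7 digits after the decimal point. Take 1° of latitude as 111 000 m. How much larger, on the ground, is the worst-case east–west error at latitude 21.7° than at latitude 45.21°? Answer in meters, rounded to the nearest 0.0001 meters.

0.0012 meters

Rounding to 7 decimal places leaves the longitude within ±5e-08° of the true value.
Error at 21.7° = 5e-08° × 111000 × cos 21.7° ≈ 0.00555 × 0.9291 = 0.0051567 m.
Error at 45.21° = 5e-08° × 111000 × cos 45.21° ≈ 0.00555 × 0.7045 = 0.00391 m.
Difference: 0.0051567 − 0.00391 = 0.0012467 m.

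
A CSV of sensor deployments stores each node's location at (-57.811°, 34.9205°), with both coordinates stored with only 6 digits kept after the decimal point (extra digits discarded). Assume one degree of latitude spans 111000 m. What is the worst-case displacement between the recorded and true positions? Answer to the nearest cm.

13 cm

Truncating at 6 decimal places can drop up to a full unit in the last place, so each coordinate may be off by as much as 1e-06°.
North–south component: 1e-06° × 111000 = 0.111 m.
East–west component at 57.811°: 1e-06° × 111000 × cos 57.811° ≈ 1e-06 × 59131.2 ≈ 0.0591312 m.
Worst case both components are at the extreme and orthogonal: √(0.111² + 0.0591312²) ≈ 0.125768 m.
That is 0.125768 m = 12.577 cm.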